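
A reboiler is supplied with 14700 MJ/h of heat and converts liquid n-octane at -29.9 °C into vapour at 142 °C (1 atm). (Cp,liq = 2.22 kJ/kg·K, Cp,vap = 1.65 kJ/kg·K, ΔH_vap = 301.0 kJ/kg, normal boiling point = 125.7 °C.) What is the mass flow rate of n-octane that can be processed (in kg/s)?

ṁ = 6.06 kg/s

Δh = 2.22×(125.7−-29.9) + 301.0 + 1.65×(142−125.7) = 673.33 kJ/kg
Q = 14700 MJ/h = 4083.3 kJ/s = 4083.3 kJ/s
ṁ = Q/Δh = 4083.3 / 673.33 = 6.0644 kg/s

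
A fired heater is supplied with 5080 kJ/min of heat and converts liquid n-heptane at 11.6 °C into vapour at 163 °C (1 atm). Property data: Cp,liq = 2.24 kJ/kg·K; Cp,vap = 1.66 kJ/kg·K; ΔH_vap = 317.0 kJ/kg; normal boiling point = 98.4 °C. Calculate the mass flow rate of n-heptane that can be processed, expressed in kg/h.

ṁ = 493 kg/h

Δh = 2.24×(98.4−11.6) + 317.0 + 1.66×(163−98.4) = 618.67 kJ/kg
Q = 5080 kJ/min = 84.667 kJ/s = 304800 kJ/h
ṁ = Q/Δh = 304800 / 618.67 = 492.67 kg/h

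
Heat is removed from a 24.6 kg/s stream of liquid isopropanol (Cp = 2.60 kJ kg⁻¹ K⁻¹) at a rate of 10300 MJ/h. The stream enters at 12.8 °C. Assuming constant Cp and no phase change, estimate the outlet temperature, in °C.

Q = 10300 MJ/h = 2861.1 kJ/s
ΔT = Q/(ṁ·Cp) = 2861.1/(24.6×2.60) = 44.733 K
T_out = 12.8 − 44.733 = -31.933 °C

T_out = -31.9 °C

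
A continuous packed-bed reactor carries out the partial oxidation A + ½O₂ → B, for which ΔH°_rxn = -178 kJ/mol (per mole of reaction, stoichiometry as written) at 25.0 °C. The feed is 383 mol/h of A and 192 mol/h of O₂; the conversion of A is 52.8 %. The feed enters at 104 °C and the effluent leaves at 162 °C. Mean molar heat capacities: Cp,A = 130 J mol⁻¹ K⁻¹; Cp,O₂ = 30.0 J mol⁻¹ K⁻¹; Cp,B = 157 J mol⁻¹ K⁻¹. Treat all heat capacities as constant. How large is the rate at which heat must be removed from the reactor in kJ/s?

Q_out = 9.01 kJ/s

Extent of reaction ξ = 0.528 × 383 = 202.22 mol/h
Reaction term: ξ·ΔH°_rxn = 202.22 × -178 = -35996 kJ/h
Sensible, feed 104→25 °C: -4388.4 kJ/h
Outlet flows (mol/h): A 180.78, O₂ 90.888, B 202.22
Sensible, products 25→162 °C: 7942.8 kJ/h
Q = ΔH = -32442 kJ/h = -9.0115 kW
Heat removed = 9.0115 kJ/s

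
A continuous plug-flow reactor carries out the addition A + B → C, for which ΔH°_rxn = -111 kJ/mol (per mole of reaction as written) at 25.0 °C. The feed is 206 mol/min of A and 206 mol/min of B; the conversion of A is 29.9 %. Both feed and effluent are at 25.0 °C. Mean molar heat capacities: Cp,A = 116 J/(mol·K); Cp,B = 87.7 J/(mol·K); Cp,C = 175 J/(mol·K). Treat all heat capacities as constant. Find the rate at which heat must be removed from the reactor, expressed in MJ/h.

Q_out = 410 MJ/h

Extent of reaction ξ = 0.299 × 206 = 61.594 mol/min
Reaction term: ξ·ΔH°_rxn = 61.594 × -111 = -6836.9 kJ/min
Q = ΔH = -6836.9 kJ/min = -113.95 kW
Heat removed = 410.22 MJ/h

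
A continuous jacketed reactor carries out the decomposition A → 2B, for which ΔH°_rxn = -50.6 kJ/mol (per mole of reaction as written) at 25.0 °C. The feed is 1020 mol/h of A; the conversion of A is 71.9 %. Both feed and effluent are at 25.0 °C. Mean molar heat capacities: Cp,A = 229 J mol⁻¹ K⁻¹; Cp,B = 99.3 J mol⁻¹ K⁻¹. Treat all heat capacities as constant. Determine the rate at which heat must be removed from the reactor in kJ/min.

Q_out = 618 kJ/min

Extent of reaction ξ = 0.719 × 1020 = 733.38 mol/h
Reaction term: ξ·ΔH°_rxn = 733.38 × -50.6 = -37109 kJ/h
Q = ΔH = -37109 kJ/h = -10.308 kW
Heat removed = 618.48 kJ/min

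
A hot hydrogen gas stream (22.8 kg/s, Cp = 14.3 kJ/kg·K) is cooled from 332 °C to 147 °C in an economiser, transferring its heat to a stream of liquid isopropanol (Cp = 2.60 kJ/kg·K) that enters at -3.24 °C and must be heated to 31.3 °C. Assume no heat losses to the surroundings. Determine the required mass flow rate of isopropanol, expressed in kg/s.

Heat released by hot stream: Q = 22.8 × 14.3 × (332 − 147) = 60317 kJ/s
Energy balance on cold side (adiabatic exchanger): Q = ṁ_c·Cp_c·(T_c,out − T_c,in)
ṁ_c = 60317 / [2.60 × (31.3 − -3.24)] = 671.66 kg/s

ṁ_c = 672 kg/s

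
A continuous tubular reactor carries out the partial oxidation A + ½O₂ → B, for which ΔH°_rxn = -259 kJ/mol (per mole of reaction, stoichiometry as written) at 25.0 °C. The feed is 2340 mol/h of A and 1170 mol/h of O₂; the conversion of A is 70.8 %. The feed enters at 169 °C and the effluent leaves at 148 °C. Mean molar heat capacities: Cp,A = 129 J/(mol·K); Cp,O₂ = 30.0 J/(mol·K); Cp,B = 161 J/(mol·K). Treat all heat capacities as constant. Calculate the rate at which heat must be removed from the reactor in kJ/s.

Extent of reaction ξ = 0.708 × 2340 = 1656.7 mol/h
Reaction term: ξ·ΔH°_rxn = 1656.7 × -259 = -429090 kJ/h
Sensible, feed 169→25 °C: -48522 kJ/h
Outlet flows (mol/h): A 683.28, O₂ 341.64, B 1656.7
Sensible, products 25→148 °C: 44910 kJ/h
Q = ΔH = -432700 kJ/h = -120.2 kW
Heat removed = 120.2 kJ/s

Q_out = 120 kJ/s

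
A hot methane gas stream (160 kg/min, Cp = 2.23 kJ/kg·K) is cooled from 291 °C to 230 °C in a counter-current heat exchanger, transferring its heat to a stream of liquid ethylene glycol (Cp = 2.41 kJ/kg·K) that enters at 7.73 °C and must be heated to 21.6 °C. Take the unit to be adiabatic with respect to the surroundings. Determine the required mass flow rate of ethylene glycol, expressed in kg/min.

ṁ_c = 651 kg/min

Heat released by hot stream: Q = 160 × 2.23 × (291 − 230) = 21765 kJ/min
Energy balance on cold side (adiabatic exchanger): Q = ṁ_c·Cp_c·(T_c,out − T_c,in)
ṁ_c = 21765 / [2.41 × (21.6 − 7.73)] = 651.12 kg/min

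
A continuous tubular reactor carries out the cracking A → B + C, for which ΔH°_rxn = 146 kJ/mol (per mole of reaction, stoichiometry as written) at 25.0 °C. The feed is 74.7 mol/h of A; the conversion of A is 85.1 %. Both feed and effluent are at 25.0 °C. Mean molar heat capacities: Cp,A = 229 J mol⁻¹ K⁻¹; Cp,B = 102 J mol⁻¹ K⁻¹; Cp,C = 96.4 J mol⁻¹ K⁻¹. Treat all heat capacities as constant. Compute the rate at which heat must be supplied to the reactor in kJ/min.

Q_in = 155 kJ/min

Extent of reaction ξ = 0.851 × 74.7 = 63.57 mol/h
Reaction term: ξ·ΔH°_rxn = 63.57 × 146 = 9281.2 kJ/h
Q = ΔH = 9281.2 kJ/h = 2.5781 kW
Heat supplied = 154.69 kJ/min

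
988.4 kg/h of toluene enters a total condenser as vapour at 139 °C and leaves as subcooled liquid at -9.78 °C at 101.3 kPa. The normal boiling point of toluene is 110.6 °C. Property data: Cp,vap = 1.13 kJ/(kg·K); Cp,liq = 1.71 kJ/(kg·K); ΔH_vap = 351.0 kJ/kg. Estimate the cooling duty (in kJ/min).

Q_c = 9700 kJ/min

vapour 139→110.6 °C: -32.092 kJ/kg
condensation at 110.6 °C: -351 kJ/kg
liquid 110.6→-9.78 °C: -205.85 kJ/kg
Δh = -32.092 + -351 + -205.85 = -588.94 kJ/kg
Q = ṁ·Δh = 988.4 kg/h × -588.94 kJ/kg = -582110 kJ/h
|Q| = 161.7 kW = 9701.8 kJ/min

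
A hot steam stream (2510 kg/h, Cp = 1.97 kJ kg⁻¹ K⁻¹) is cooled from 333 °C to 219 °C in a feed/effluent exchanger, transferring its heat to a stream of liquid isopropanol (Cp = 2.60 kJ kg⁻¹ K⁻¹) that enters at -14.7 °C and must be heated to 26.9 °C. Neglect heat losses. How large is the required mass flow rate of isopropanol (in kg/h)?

ṁ_c = 5210 kg/h

Heat released by hot stream: Q = 2510 × 1.97 × (333 − 219) = 563700 kJ/h
Energy balance on cold side (adiabatic exchanger): Q = ṁ_c·Cp_c·(T_c,out − T_c,in)
ṁ_c = 563700 / [2.60 × (26.9 − -14.7)] = 5211.7 kg/h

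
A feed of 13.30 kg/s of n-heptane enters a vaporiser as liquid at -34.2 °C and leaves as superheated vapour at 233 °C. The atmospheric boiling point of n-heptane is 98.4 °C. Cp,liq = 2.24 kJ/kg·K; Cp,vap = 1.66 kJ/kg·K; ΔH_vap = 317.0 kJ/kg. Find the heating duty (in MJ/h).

Q = 40100 MJ/h

liquid -34.2→98.4 °C: 297.02 kJ/kg
vaporisation at 98.4 °C: 317 kJ/kg
vapour 98.4→233 °C: 223.44 kJ/kg
Δh = 297.02 + 317 + 223.44 = 837.46 kJ/kg
Q = ṁ·Δh = 13.30 kg/s × 837.46 kJ/kg = 11138 kJ/s
|Q| = 11138 kW = 40098 MJ/h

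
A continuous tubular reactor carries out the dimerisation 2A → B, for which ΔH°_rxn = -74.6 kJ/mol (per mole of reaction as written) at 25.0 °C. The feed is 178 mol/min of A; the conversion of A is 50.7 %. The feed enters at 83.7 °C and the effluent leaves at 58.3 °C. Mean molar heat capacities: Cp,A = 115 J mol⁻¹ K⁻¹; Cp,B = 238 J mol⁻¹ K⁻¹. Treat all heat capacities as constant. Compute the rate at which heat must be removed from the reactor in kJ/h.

Extent of reaction ξ = 0.507 × 178 / 2 = 45.123 mol/min
Reaction term: ξ·ΔH°_rxn = 45.123 × -74.6 = -3366.2 kJ/min
Sensible, feed 83.7→25 °C: -1201.6 kJ/min
Outlet flows (mol/min): A 87.754, B 45.123
Sensible, products 25→58.3 °C: 693.67 kJ/min
Q = ΔH = -3874.1 kJ/min = -64.568 kW
Heat removed = 232450 kJ/h

Q_out = 232000 kJ/h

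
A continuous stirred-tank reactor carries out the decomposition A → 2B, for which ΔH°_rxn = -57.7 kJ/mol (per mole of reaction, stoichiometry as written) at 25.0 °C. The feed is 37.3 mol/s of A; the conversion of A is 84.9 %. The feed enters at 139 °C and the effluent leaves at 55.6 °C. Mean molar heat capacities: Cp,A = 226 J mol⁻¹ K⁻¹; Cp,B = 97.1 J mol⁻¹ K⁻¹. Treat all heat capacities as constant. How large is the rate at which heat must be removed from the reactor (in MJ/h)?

Extent of reaction ξ = 0.849 × 37.3 = 31.668 mol/s
Reaction term: ξ·ΔH°_rxn = 31.668 × -57.7 = -1827.2 kJ/s
Sensible, feed 139→25 °C: -961 kJ/s
Outlet flows (mol/s): A 5.6323, B 63.335
Sensible, products 25→55.6 °C: 227.14 kJ/s
Q = ΔH = -2561.1 kJ/s = -2561.1 kW
Heat removed = 9219.9 MJ/h

Q_out = 9220 MJ/h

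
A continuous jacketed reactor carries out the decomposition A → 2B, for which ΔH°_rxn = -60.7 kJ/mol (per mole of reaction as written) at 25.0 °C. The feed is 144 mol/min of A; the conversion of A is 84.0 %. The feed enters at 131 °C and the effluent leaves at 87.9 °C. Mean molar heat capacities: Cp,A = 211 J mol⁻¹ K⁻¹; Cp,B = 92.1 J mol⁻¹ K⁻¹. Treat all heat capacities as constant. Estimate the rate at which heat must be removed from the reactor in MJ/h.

Extent of reaction ξ = 0.840 × 144 = 120.96 mol/min
Reaction term: ξ·ΔH°_rxn = 120.96 × -60.7 = -7342.3 kJ/min
Sensible, feed 131→25 °C: -3220.7 kJ/min
Outlet flows (mol/min): A 23.04, B 241.92
Sensible, products 25→87.9 °C: 1707.2 kJ/min
Q = ΔH = -8855.7 kJ/min = -147.6 kW
Heat removed = 531.34 MJ/h

Q_out = 531 MJ/h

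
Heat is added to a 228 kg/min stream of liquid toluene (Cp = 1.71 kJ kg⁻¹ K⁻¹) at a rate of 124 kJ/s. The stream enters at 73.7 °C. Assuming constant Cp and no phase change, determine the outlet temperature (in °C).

Q = 124 kJ/s = 7440 kJ/min
ΔT = Q/(ṁ·Cp) = 7440/(228×1.71) = 19.083 K
T_out = 73.7 + 19.083 = 92.783 °C

T_out = 92.8 °C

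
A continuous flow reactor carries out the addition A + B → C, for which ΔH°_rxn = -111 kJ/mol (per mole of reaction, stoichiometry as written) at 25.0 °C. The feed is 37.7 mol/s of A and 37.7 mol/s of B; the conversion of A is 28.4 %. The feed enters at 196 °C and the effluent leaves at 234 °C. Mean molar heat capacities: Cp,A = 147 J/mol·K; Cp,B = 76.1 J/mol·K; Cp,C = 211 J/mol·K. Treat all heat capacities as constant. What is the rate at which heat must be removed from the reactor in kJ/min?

Extent of reaction ξ = 0.284 × 37.7 = 10.707 mol/s
Reaction term: ξ·ΔH°_rxn = 10.707 × -111 = -1188.5 kJ/s
Sensible, feed 196→25 °C: -1438.3 kJ/s
Outlet flows (mol/s): A 26.993, B 26.993, C 10.707
Sensible, products 25→234 °C: 1730.8 kJ/s
Q = ΔH = -895.92 kJ/s = -895.92 kW
Heat removed = 53755 kJ/min

Q_out = 53800 kJ/min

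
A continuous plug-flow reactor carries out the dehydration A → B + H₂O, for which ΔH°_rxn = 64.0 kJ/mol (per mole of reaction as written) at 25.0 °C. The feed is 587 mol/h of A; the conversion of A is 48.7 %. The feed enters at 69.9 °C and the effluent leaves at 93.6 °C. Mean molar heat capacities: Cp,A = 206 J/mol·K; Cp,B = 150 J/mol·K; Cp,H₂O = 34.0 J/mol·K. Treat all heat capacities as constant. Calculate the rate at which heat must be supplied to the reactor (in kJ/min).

Extent of reaction ξ = 0.487 × 587 = 285.87 mol/h
Reaction term: ξ·ΔH°_rxn = 285.87 × 64.0 = 18296 kJ/h
Sensible, feed 69.9→25 °C: -5429.4 kJ/h
Outlet flows (mol/h): A 301.13, B 285.87, H₂O 285.87
Sensible, products 25→93.6 °C: 7863.8 kJ/h
Q = ΔH = 20730 kJ/h = 5.7583 kW
Heat supplied = 345.5 kJ/min

Q_in = 346 kJ/min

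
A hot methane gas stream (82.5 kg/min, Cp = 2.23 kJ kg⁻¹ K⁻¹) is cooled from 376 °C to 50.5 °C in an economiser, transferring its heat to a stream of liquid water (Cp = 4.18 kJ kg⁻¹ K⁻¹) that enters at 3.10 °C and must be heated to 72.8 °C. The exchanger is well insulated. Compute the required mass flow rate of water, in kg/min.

Heat released by hot stream: Q = 82.5 × 2.23 × (376 − 50.5) = 59884 kJ/min
Energy balance on cold side (adiabatic exchanger): Q = ṁ_c·Cp_c·(T_c,out − T_c,in)
ṁ_c = 59884 / [4.18 × (72.8 − 3.10)] = 205.54 kg/min

ṁ_c = 206 kg/min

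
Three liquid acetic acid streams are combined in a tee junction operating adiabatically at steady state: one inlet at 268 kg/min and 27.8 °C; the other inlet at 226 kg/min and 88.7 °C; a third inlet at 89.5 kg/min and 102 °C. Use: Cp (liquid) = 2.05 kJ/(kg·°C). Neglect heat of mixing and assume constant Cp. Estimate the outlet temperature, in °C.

T_out = 62.8 °C

Energy balance with Q = 0: Σ ṁᵢCp,ᵢ(T_out − Tᵢ) = 0
T_out = Σ ṁᵢCp,ᵢTᵢ / Σ ṁᵢCp,ᵢ
      = 75082 / 1196.2 = 62.769 °C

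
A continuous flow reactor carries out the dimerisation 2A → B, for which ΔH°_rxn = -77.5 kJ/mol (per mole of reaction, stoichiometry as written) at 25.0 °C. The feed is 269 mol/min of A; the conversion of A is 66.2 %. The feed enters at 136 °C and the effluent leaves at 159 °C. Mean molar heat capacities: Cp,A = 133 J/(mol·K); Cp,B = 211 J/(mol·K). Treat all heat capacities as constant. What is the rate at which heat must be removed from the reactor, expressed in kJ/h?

Extent of reaction ξ = 0.662 × 269 / 2 = 89.039 mol/min
Reaction term: ξ·ΔH°_rxn = 89.039 × -77.5 = -6900.5 kJ/min
Sensible, feed 136→25 °C: -3971.2 kJ/min
Outlet flows (mol/min): A 90.922, B 89.039
Sensible, products 25→159 °C: 4137.9 kJ/min
Q = ΔH = -6733.9 kJ/min = -112.23 kW
Heat removed = 404030 kJ/h

Q_out = 404000 kJ/h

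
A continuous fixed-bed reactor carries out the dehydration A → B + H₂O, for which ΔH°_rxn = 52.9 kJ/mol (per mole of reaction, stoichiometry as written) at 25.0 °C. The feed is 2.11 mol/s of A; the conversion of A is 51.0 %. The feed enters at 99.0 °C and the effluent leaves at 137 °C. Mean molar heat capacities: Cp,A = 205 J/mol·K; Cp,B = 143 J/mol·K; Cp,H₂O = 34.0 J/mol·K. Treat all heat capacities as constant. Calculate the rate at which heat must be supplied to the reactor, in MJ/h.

Q_in = 252 MJ/h

Extent of reaction ξ = 0.510 × 2.11 = 1.0761 mol/s
Reaction term: ξ·ΔH°_rxn = 1.0761 × 52.9 = 56.926 kJ/s
Sensible, feed 99.0→25 °C: -32.009 kJ/s
Outlet flows (mol/s): A 1.0339, B 1.0761, H₂O 1.0761
Sensible, products 25→137 °C: 45.071 kJ/s
Q = ΔH = 69.988 kJ/s = 69.988 kW
Heat supplied = 251.96 MJ/h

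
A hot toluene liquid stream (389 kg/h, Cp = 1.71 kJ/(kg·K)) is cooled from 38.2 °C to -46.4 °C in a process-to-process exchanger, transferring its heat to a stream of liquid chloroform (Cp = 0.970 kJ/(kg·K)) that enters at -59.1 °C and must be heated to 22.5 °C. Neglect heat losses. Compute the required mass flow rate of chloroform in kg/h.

ṁ_c = 711 kg/h

Heat released by hot stream: Q = 389 × 1.71 × (38.2 − -46.4) = 56275 kJ/h
Energy balance on cold side (adiabatic exchanger): Q = ṁ_c·Cp_c·(T_c,out − T_c,in)
ṁ_c = 56275 / [0.970 × (22.5 − -59.1)] = 710.97 kg/h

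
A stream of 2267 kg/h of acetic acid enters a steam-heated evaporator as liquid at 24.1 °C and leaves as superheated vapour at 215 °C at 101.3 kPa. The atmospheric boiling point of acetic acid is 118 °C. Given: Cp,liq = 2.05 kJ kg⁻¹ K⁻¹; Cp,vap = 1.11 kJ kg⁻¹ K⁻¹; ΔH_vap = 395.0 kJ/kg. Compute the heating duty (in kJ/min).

liquid 24.1→118 °C: 192.5 kJ/kg
vaporisation at 118 °C: 395 kJ/kg
vapour 118→215 °C: 107.67 kJ/kg
Δh = 192.5 + 395 + 107.67 = 695.16 kJ/kg
Q = ṁ·Δh = 2267 kg/h × 695.16 kJ/kg = 1.5759e+06 kJ/h
|Q| = 437.76 kW = 26266 kJ/min

Q = 26300 kJ/min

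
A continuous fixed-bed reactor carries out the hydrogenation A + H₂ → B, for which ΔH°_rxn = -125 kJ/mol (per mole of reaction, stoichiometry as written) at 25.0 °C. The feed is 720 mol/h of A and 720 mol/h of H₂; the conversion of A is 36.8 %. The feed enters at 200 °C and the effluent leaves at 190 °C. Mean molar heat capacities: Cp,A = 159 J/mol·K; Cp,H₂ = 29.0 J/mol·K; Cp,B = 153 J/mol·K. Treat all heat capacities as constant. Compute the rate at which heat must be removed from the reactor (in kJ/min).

Q_out = 600 kJ/min

Extent of reaction ξ = 0.368 × 720 = 264.96 mol/h
Reaction term: ξ·ΔH°_rxn = 264.96 × -125 = -33120 kJ/h
Sensible, feed 200→25 °C: -23688 kJ/h
Outlet flows (mol/h): A 455.04, H₂ 455.04, B 264.96
Sensible, products 25→190 °C: 20804 kJ/h
Q = ΔH = -36004 kJ/h = -10.001 kW
Heat removed = 600.06 kJ/min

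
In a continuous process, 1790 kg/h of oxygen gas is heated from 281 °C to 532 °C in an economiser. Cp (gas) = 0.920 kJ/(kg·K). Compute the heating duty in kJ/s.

Q = ṁ·Cp·ΔT = 1790 × 0.920 × (532 − 281) = 413350 kJ/h
Converting: 413350 / 3600 s = 114.82 kW

Q = 115 kJ/s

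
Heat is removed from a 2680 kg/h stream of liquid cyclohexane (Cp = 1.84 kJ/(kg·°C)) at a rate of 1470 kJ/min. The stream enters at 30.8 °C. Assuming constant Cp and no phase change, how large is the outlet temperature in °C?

T_out = 12.9 °C

Q = 1470 kJ/min = 88200 kJ/h
ΔT = Q/(ṁ·Cp) = 88200/(2680×1.84) = 17.886 K
T_out = 30.8 − 17.886 = 12.914 °C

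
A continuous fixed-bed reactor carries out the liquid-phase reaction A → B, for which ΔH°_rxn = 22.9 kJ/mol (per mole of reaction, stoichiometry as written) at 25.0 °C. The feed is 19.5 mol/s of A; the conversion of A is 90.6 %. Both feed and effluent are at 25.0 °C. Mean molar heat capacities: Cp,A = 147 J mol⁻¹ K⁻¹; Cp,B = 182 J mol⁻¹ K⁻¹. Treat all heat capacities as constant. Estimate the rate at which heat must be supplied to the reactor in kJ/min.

Extent of reaction ξ = 0.906 × 19.5 = 17.667 mol/s
Reaction term: ξ·ΔH°_rxn = 17.667 × 22.9 = 404.57 kJ/s
Q = ΔH = 404.57 kJ/s = 404.57 kW
Heat supplied = 24274 kJ/min

Q_in = 24300 kJ/min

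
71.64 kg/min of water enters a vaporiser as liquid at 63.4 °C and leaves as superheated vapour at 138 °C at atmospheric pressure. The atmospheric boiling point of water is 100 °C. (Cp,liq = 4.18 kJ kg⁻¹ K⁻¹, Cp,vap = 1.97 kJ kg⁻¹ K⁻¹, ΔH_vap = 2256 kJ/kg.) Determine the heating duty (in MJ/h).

Q = 10700 MJ/h

liquid 63.4→100 °C: 152.99 kJ/kg
vaporisation at 100 °C: 2256 kJ/kg
vapour 100→138 °C: 74.86 kJ/kg
Δh = 152.99 + 2256 + 74.86 = 2483.8 kJ/kg
Q = ṁ·Δh = 71.64 kg/min × 2483.8 kJ/kg = 177940 kJ/min
|Q| = 2965.7 kW = 10677 MJ/h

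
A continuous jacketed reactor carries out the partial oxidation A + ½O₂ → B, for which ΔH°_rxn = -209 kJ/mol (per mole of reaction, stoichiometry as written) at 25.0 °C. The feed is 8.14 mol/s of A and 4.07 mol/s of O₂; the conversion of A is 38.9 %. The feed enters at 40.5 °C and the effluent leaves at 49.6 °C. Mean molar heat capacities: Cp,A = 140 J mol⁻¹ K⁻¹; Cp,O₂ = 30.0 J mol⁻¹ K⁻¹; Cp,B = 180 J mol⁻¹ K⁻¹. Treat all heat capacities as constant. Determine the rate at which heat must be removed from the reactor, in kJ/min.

Q_out = 38900 kJ/min

Extent of reaction ξ = 0.389 × 8.14 = 3.1665 mol/s
Reaction term: ξ·ΔH°_rxn = 3.1665 × -209 = -661.79 kJ/s
Sensible, feed 40.5→25 °C: -19.556 kJ/s
Outlet flows (mol/s): A 4.9735, O₂ 2.4868, B 3.1665
Sensible, products 25→49.6 °C: 32.985 kJ/s
Q = ΔH = -648.36 kJ/s = -648.36 kW
Heat removed = 38902 kJ/min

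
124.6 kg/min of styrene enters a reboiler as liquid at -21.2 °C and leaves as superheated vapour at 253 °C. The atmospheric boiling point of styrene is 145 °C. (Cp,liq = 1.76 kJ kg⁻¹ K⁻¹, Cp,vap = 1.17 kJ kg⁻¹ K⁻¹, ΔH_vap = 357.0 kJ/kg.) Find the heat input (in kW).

liquid -21.2→145 °C: 292.51 kJ/kg
vaporisation at 145 °C: 357 kJ/kg
vapour 145→253 °C: 126.36 kJ/kg
Δh = 292.51 + 357 + 126.36 = 775.87 kJ/kg
Q = ṁ·Δh = 124.6 kg/min × 775.87 kJ/kg = 96674 kJ/min
|Q| = 1611.2 kW

Q = 1610 kW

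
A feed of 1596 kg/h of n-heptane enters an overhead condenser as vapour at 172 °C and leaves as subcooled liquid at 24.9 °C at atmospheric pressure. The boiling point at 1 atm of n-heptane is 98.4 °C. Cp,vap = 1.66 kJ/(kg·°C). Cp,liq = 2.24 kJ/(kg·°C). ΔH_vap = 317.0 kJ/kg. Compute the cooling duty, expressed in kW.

vapour 172→98.4 °C: -122.18 kJ/kg
condensation at 98.4 °C: -317 kJ/kg
liquid 98.4→24.9 °C: -164.64 kJ/kg
Δh = -122.18 + -317 + -164.64 = -603.82 kJ/kg
Q = ṁ·Δh = 1596 kg/h × -603.82 kJ/kg = -963690 kJ/h
|Q| = 267.69 kW

Q_c = 268 kW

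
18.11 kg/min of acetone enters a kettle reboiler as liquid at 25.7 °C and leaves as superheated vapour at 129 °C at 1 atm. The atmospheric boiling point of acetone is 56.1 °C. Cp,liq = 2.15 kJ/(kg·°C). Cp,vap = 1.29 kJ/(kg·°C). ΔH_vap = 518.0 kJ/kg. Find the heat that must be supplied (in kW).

liquid 25.7→56.1 °C: 65.36 kJ/kg
vaporisation at 56.1 °C: 518 kJ/kg
vapour 56.1→129 °C: 94.041 kJ/kg
Δh = 65.36 + 518 + 94.041 = 677.4 kJ/kg
Q = ṁ·Δh = 18.11 kg/min × 677.4 kJ/kg = 12268 kJ/min
|Q| = 204.46 kW

Q = 204 kW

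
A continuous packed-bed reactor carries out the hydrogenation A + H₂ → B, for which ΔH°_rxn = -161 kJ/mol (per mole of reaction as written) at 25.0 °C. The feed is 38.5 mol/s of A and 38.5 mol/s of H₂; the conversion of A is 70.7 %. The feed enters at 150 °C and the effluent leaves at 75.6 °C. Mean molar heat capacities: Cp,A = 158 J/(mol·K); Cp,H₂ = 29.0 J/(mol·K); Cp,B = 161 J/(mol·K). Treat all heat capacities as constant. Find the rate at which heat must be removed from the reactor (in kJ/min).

Q_out = 297000 kJ/min

Extent of reaction ξ = 0.707 × 38.5 = 27.22 mol/s
Reaction term: ξ·ΔH°_rxn = 27.22 × -161 = -4382.3 kJ/s
Sensible, feed 150→25 °C: -899.94 kJ/s
Outlet flows (mol/s): A 11.28, H₂ 11.28, B 27.22
Sensible, products 25→75.6 °C: 328.48 kJ/s
Q = ΔH = -4953.8 kJ/s = -4953.8 kW
Heat removed = 297230 kJ/min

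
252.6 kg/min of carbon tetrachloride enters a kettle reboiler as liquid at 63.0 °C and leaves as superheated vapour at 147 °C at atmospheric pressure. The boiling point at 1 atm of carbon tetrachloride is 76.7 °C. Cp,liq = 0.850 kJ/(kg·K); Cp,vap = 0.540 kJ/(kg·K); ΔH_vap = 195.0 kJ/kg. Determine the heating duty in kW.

Q = 1030 kW

liquid 63.0→76.7 °C: 11.645 kJ/kg
vaporisation at 76.7 °C: 195 kJ/kg
vapour 76.7→147 °C: 37.962 kJ/kg
Δh = 11.645 + 195 + 37.962 = 244.61 kJ/kg
Q = ṁ·Δh = 252.6 kg/min × 244.61 kJ/kg = 61788 kJ/min
|Q| = 1029.8 kW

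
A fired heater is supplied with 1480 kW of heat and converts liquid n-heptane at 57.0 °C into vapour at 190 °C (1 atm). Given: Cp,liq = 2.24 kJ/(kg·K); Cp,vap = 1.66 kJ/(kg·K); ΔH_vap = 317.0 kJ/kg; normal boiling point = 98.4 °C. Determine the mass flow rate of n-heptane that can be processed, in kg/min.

ṁ = 158 kg/min

Δh = 2.24×(98.4−57.0) + 317.0 + 1.66×(190−98.4) = 561.79 kJ/kg
Q = 1480 kW = 1480 kJ/s = 88800 kJ/min
ṁ = Q/Δh = 88800 / 561.79 = 158.07 kg/min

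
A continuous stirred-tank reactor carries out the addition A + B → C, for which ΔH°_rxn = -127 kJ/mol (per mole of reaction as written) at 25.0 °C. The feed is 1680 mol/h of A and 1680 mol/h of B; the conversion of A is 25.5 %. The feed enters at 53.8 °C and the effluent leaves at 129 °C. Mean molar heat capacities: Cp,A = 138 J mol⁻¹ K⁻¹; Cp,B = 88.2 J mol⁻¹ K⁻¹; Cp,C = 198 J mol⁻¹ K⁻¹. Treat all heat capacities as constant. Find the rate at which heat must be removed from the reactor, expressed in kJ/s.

Q_out = 7.52 kJ/s

Extent of reaction ξ = 0.255 × 1680 = 428.4 mol/h
Reaction term: ξ·ΔH°_rxn = 428.4 × -127 = -54407 kJ/h
Sensible, feed 53.8→25 °C: -10944 kJ/h
Outlet flows (mol/h): A 1251.6, B 1251.6, C 428.4
Sensible, products 25→129 °C: 38265 kJ/h
Q = ΔH = -27086 kJ/h = -7.5239 kW
Heat removed = 7.5239 kJ/s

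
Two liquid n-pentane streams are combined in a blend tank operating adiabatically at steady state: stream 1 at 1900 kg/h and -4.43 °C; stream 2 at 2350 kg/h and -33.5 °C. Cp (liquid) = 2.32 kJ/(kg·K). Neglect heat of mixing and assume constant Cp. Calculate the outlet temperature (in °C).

T_out = -20.5 °C

No heat crosses the boundary, so H_out = H_in.
Σ ṁᵢCp,ᵢTᵢ = 1900×2.32×-4.43 + 2350×2.32×-33.5 = -202170
Σ ṁᵢCp,ᵢ = 1900×2.32 + 2350×2.32 = 9860
T_out = -202170 / 9860 = -20.504 °C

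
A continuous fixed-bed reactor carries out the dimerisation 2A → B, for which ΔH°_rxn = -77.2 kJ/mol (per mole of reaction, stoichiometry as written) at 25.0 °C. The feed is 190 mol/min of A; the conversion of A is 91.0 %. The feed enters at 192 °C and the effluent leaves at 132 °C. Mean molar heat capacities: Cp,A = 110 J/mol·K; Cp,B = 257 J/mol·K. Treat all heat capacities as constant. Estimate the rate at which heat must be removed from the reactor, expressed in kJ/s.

Q_out = 126 kJ/s

Extent of reaction ξ = 0.910 × 190 / 2 = 86.45 mol/min
Reaction term: ξ·ΔH°_rxn = 86.45 × -77.2 = -6673.9 kJ/min
Sensible, feed 192→25 °C: -3490.3 kJ/min
Outlet flows (mol/min): A 17.1, B 86.45
Sensible, products 25→132 °C: 2578.6 kJ/min
Q = ΔH = -7585.7 kJ/min = -126.43 kW
Heat removed = 126.43 kJ/s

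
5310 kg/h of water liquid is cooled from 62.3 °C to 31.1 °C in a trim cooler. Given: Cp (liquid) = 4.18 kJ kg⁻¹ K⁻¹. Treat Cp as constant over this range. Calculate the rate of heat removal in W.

Q_c = 192000 W

Q = ṁ·Cp·ΔT = 5310 × 4.18 × (31.1 − 62.3) = -692510 kJ/h
Converting: 692510 / 3600 s = 192.36 kW
Cooling duty = 192360 W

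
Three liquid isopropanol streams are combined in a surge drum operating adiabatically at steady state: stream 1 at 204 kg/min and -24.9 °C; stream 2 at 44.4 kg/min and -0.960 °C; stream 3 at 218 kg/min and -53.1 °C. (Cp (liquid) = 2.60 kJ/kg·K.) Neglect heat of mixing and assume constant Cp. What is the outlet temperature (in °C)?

Energy balance with Q = 0: Σ ṁᵢCp,ᵢ(T_out − Tᵢ) = 0
Σ ṁᵢCp,ᵢTᵢ = 204×2.60×-24.9 + 44.4×2.60×-0.960 + 218×2.60×-53.1 = -43415
Σ ṁᵢCp,ᵢ = 204×2.60 + 44.4×2.60 + 218×2.60 = 1212.6
T_out = -43415 / 1212.6 = -35.802 °C

T_out = -35.8 °C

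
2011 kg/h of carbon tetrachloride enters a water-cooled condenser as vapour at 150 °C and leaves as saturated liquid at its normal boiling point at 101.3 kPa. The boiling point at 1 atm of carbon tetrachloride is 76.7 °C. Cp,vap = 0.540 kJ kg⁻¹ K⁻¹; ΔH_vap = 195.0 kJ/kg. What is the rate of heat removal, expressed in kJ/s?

Q_c = 131 kJ/s

vapour 150→76.7 °C: -39.582 kJ/kg
condensation at 76.7 °C: -195 kJ/kg
Δh = -39.582 + -195 = -234.58 kJ/kg
Q = ṁ·Δh = 2011 kg/h × -234.58 kJ/kg = -471740 kJ/h
|Q| = 131.04 kW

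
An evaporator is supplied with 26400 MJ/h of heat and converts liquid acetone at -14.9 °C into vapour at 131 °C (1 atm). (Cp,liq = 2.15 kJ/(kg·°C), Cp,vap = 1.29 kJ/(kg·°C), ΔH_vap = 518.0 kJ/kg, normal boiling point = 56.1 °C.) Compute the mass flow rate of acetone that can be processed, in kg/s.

ṁ = 9.56 kg/s

Δh = 2.15×(56.1−-14.9) + 518.0 + 1.29×(131−56.1) = 767.27 kJ/kg
Q = 26400 MJ/h = 7333.3 kJ/s = 7333.3 kJ/s
ṁ = Q/Δh = 7333.3 / 767.27 = 9.5577 kg/s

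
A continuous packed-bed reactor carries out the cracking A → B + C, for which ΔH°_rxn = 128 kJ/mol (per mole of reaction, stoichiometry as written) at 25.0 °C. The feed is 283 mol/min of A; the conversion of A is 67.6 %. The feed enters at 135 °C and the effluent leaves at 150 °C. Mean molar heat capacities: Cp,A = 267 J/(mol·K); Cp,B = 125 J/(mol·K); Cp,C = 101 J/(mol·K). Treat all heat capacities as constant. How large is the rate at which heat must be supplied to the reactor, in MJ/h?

Q_in = 1480 MJ/h

Extent of reaction ξ = 0.676 × 283 = 191.31 mol/min
Reaction term: ξ·ΔH°_rxn = 191.31 × 128 = 24487 kJ/min
Sensible, feed 135→25 °C: -8311.7 kJ/min
Outlet flows (mol/min): A 91.692, B 191.31, C 191.31
Sensible, products 25→150 °C: 8464.7 kJ/min
Q = ΔH = 24640 kJ/min = 410.67 kW
Heat supplied = 1478.4 MJ/h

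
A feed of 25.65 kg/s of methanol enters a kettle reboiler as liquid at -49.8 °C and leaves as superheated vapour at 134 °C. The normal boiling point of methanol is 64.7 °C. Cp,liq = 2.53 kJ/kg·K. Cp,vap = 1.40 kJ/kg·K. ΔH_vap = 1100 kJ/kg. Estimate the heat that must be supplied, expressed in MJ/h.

Q = 137000 MJ/h

liquid -49.8→64.7 °C: 289.69 kJ/kg
vaporisation at 64.7 °C: 1100 kJ/kg
vapour 64.7→134 °C: 97.02 kJ/kg
Δh = 289.69 + 1100 + 97.02 = 1486.7 kJ/kg
Q = ṁ·Δh = 25.65 kg/s × 1486.7 kJ/kg = 38134 kJ/s
|Q| = 38134 kW = 137280 MJ/h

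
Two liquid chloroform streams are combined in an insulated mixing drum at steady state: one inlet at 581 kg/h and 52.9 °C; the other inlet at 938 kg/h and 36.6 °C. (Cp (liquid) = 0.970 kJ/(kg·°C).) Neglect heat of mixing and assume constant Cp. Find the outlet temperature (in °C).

No heat crosses the boundary, so H_out = H_in.
Σ ṁᵢCp,ᵢTᵢ = 581×0.970×52.9 + 938×0.970×36.6 = 63114
Σ ṁᵢCp,ᵢ = 581×0.970 + 938×0.970 = 1473.4
T_out = 63114 / 1473.4 = 42.835 °C

T_out = 42.8 °C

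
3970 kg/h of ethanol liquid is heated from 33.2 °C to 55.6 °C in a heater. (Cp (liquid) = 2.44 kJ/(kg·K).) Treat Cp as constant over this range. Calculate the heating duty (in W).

Q = 60300 W

Q = ṁ·Cp·ΔT = 3970 × 2.44 × (55.6 − 33.2) = 216980 kJ/h
Converting: 216980 / 3600 s = 60.273 kW
Heating duty = 60273 W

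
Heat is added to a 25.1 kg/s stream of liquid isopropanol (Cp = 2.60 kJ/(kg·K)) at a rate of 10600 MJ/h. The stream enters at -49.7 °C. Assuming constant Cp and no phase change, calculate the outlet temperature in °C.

T_out = -4.58 °C

Q = 10600 MJ/h = 2944.4 kJ/s
ΔT = Q/(ṁ·Cp) = 2944.4/(25.1×2.60) = 45.119 K
T_out = -49.7 + 45.119 = -4.5813 °C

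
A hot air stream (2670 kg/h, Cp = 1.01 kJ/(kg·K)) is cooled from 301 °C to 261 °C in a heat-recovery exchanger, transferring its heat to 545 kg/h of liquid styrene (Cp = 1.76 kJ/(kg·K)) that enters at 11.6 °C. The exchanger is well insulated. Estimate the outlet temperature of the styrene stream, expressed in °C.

Heat released by hot stream: Q = 2670 × 1.01 × (301 − 261) = 107870 kJ/h
Energy balance on cold side (adiabatic exchanger): Q = ṁ_c·Cp_c·(T_c,out − T_c,in)
T_c,out = 11.6 + 107870/(545 × 1.76) = 124.06 °C

T_c,out = 124 °C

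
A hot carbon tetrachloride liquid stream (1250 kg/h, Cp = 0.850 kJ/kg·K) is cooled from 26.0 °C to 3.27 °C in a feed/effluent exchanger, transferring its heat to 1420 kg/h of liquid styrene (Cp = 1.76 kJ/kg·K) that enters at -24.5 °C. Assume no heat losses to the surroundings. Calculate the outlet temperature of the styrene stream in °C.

T_c,out = -14.8 °C

Heat released by hot stream: Q = 1250 × 0.850 × (26.0 − 3.27) = 24151 kJ/h
Energy balance on cold side (adiabatic exchanger): Q = ṁ_c·Cp_c·(T_c,out − T_c,in)
T_c,out = -24.5 + 24151/(1420 × 1.76) = -14.837 °C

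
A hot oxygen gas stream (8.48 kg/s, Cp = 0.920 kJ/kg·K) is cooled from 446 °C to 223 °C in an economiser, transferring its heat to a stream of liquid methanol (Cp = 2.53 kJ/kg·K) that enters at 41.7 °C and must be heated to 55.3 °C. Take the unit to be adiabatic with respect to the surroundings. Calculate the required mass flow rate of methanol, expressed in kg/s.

Heat released by hot stream: Q = 8.48 × 0.920 × (446 − 223) = 1739.8 kJ/s
Energy balance on cold side (adiabatic exchanger): Q = ṁ_c·Cp_c·(T_c,out − T_c,in)
ṁ_c = 1739.8 / [2.53 × (55.3 − 41.7)] = 50.563 kg/s

ṁ_c = 50.6 kg/s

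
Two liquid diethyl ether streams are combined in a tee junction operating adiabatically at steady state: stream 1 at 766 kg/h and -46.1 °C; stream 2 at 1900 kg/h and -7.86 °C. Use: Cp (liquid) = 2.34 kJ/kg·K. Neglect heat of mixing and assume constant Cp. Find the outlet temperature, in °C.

Energy balance with Q = 0: Σ ṁᵢCp,ᵢ(T_out − Tᵢ) = 0
T_out = Σ ṁᵢCp,ᵢTᵢ / Σ ṁᵢCp,ᵢ
      = -117580 / 6238.4 = -18.847 °C

T_out = -18.8 °C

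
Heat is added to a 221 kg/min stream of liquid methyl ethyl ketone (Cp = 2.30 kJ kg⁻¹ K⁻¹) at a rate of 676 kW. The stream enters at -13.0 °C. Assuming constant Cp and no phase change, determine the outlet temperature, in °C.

T_out = 66.8 °C

Q = 676 kW = 40560 kJ/min
ΔT = Q/(ṁ·Cp) = 40560/(221×2.30) = 79.795 K
T_out = -13.0 + 79.795 = 66.795 °C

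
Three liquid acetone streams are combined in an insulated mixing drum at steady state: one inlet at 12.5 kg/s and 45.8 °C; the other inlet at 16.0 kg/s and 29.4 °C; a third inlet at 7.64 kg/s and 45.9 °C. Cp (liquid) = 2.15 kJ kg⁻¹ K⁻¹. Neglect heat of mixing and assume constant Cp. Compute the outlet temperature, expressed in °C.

T_out = 38.6 °C

No heat crosses the boundary, so H_out = H_in.
Σ ṁᵢCp,ᵢTᵢ = 12.5×2.15×45.8 + 16.0×2.15×29.4 + 7.64×2.15×45.9 = 2996.2
Σ ṁᵢCp,ᵢ = 12.5×2.15 + 16.0×2.15 + 7.64×2.15 = 77.701
T_out = 2996.2 / 77.701 = 38.56 °C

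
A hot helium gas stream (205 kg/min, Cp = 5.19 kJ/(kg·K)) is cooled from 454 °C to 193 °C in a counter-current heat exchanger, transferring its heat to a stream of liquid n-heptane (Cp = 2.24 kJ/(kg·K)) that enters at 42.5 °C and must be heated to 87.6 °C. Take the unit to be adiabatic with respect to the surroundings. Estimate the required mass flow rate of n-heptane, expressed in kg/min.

ṁ_c = 2750 kg/min

Heat released by hot stream: Q = 205 × 5.19 × (454 − 193) = 277690 kJ/min
Energy balance on cold side (adiabatic exchanger): Q = ṁ_c·Cp_c·(T_c,out − T_c,in)
ṁ_c = 277690 / [2.24 × (87.6 − 42.5)] = 2748.8 kg/min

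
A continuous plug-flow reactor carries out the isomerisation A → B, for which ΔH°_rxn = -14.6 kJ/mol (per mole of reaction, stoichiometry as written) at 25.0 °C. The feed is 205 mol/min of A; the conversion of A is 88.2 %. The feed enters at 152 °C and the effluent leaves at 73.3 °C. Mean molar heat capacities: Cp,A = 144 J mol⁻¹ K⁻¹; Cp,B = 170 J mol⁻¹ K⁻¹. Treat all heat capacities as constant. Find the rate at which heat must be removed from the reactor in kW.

Q_out = 78.9 kW

Extent of reaction ξ = 0.882 × 205 = 180.81 mol/min
Reaction term: ξ·ΔH°_rxn = 180.81 × -14.6 = -2639.8 kJ/min
Sensible, feed 152→25 °C: -3749 kJ/min
Outlet flows (mol/min): A 24.19, B 180.81
Sensible, products 25→73.3 °C: 1652.9 kJ/min
Q = ΔH = -4736 kJ/min = -78.933 kW
Heat removed = 78.933 kW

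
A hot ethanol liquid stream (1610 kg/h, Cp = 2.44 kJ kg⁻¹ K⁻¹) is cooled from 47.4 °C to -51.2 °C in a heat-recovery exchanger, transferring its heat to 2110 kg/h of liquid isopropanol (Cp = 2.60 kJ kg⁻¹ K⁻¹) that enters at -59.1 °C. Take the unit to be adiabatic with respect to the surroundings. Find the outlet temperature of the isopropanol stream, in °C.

T_c,out = 11.5 °C

Heat released by hot stream: Q = 1610 × 2.44 × (47.4 − -51.2) = 387340 kJ/h
Energy balance on cold side (adiabatic exchanger): Q = ṁ_c·Cp_c·(T_c,out − T_c,in)
T_c,out = -59.1 + 387340/(2110 × 2.60) = 11.505 °C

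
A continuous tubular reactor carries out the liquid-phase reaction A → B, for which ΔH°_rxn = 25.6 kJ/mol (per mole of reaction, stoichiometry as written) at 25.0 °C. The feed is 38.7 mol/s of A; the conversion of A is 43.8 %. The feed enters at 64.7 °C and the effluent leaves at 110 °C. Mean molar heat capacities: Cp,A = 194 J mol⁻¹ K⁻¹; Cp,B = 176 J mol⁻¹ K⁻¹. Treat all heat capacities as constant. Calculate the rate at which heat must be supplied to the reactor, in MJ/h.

Extent of reaction ξ = 0.438 × 38.7 = 16.951 mol/s
Reaction term: ξ·ΔH°_rxn = 16.951 × 25.6 = 433.94 kJ/s
Sensible, feed 64.7→25 °C: -298.06 kJ/s
Outlet flows (mol/s): A 21.749, B 16.951
Sensible, products 25→110 °C: 612.23 kJ/s
Q = ΔH = 748.1 kJ/s = 748.1 kW
Heat supplied = 2693.2 MJ/h

Q_in = 2690 MJ/h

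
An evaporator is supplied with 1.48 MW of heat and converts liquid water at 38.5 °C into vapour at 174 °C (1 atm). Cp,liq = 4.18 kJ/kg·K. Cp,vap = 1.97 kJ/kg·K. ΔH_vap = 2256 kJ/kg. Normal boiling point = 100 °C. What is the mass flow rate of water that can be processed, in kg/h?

ṁ = 2000 kg/h

Δh = 4.18×(100−38.5) + 2256 + 1.97×(174−100) = 2658.9 kJ/kg
Q = 1.48 MW = 1480 kJ/s = 5.328e+06 kJ/h
ṁ = Q/Δh = 5.328e+06 / 2658.9 = 2003.9 kg/h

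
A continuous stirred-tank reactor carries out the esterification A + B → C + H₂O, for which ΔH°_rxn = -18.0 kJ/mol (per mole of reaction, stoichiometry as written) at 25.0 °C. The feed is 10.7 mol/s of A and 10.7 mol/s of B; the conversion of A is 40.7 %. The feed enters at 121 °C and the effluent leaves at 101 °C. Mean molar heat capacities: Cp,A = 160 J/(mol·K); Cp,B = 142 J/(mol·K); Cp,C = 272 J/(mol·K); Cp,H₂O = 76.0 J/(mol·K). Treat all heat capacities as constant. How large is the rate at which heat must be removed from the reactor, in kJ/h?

Q_out = 460000 kJ/h

Extent of reaction ξ = 0.407 × 10.7 = 4.3549 mol/s
Reaction term: ξ·ΔH°_rxn = 4.3549 × -18.0 = -78.388 kJ/s
Sensible, feed 121→25 °C: -310.21 kJ/s
Outlet flows (mol/s): A 6.3451, B 6.3451, C 4.3549, H₂O 4.3549
Sensible, products 25→101 °C: 260.81 kJ/s
Q = ΔH = -127.79 kJ/s = -127.79 kW
Heat removed = 460050 kJ/h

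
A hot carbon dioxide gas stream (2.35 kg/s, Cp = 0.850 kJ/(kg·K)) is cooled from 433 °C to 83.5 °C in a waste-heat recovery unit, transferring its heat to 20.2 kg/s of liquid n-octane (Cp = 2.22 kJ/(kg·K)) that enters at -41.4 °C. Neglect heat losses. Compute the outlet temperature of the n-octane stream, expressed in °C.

Heat released by hot stream: Q = 2.35 × 0.850 × (433 − 83.5) = 698.13 kJ/s
Energy balance on cold side (adiabatic exchanger): Q = ṁ_c·Cp_c·(T_c,out − T_c,in)
T_c,out = -41.4 + 698.13/(20.2 × 2.22) = -25.832 °C

T_c,out = -25.8 °C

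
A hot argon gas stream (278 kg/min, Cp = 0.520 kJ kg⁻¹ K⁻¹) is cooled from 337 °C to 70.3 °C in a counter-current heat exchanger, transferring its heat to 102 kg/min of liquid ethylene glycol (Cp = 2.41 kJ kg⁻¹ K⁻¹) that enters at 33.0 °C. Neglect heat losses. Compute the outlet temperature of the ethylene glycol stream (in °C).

T_c,out = 190 °C

Heat released by hot stream: Q = 278 × 0.520 × (337 − 70.3) = 38554 kJ/min
Energy balance on cold side (adiabatic exchanger): Q = ṁ_c·Cp_c·(T_c,out − T_c,in)
T_c,out = 33.0 + 38554/(102 × 2.41) = 189.84 °C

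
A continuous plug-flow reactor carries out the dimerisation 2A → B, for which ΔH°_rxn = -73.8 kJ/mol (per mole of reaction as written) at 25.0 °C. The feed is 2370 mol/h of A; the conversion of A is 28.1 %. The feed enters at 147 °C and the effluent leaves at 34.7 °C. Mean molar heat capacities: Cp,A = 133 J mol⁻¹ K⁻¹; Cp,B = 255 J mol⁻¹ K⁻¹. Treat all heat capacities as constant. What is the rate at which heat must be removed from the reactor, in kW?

Extent of reaction ξ = 0.281 × 2370 / 2 = 332.99 mol/h
Reaction term: ξ·ΔH°_rxn = 332.99 × -73.8 = -24574 kJ/h
Sensible, feed 147→25 °C: -38456 kJ/h
Outlet flows (mol/h): A 1704, B 332.99
Sensible, products 25→34.7 °C: 3022 kJ/h
Q = ΔH = -60008 kJ/h = -16.669 kW
Heat removed = 16.669 kW

Q_out = 16.7 kW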